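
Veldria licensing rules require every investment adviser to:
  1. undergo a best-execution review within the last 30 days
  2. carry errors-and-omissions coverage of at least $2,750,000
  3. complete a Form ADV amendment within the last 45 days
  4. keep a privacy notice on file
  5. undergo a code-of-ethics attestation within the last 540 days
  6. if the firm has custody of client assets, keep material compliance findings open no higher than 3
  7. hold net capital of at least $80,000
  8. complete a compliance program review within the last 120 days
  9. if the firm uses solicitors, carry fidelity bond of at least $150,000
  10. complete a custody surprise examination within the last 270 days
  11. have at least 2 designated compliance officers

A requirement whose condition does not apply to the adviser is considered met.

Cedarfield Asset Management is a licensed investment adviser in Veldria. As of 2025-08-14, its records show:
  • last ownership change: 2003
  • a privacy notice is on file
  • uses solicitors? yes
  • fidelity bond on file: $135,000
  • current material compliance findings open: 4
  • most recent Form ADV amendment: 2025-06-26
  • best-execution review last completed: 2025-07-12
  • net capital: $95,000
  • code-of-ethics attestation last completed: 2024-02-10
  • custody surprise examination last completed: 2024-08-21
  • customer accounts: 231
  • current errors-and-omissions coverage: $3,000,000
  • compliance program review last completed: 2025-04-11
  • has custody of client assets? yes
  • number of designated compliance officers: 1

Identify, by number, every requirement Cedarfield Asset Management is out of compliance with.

1. best-execution review 33 days ago vs limit 30 → not met
2. errors-and-omissions coverage $3,000,000 ≥ $2,750,000 → met
3. Form ADV amendment 49 days ago vs limit 45 → not met
4. privacy notice present → met
5. code-of-ethics attestation 551 days ago vs limit 540 → not met
6. condition 'has custody of client assets' holds; material compliance findings open 4 > 3 → not met
7. net capital $95,000 ≥ $80,000 → met
8. compliance program review 125 days ago vs limit 120 → not met
9. condition 'uses solicitors' holds; fidelity bond $135,000 < $150,000 → not met
10. custody surprise examination 358 days ago vs limit 270 → not met
11. designated compliance officers 1 < 2 → not met
Not met: 1, 3, 5, 6, 8, 9, 10, 11

1, 3, 5, 6, 8, 9, 10, 11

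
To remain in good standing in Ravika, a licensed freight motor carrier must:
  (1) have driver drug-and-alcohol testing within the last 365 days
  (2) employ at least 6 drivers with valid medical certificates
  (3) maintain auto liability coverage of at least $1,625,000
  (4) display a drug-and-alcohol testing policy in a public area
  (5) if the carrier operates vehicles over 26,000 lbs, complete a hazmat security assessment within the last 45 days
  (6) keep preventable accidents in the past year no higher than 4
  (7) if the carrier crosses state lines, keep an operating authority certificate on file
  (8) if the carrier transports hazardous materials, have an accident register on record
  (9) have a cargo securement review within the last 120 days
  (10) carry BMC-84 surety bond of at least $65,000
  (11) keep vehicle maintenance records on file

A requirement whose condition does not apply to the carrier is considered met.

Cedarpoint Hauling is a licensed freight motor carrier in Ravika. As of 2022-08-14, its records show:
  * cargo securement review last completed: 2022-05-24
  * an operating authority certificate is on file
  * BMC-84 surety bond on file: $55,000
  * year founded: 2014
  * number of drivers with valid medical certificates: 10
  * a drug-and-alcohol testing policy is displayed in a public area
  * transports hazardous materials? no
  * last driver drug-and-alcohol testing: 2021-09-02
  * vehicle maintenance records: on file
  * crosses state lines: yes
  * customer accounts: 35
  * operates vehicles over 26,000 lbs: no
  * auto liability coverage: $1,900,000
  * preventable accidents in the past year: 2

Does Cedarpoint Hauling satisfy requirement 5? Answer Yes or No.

5. condition 'operates vehicles over 26,000 lbs' does not hold → requirement n/a → met

Yes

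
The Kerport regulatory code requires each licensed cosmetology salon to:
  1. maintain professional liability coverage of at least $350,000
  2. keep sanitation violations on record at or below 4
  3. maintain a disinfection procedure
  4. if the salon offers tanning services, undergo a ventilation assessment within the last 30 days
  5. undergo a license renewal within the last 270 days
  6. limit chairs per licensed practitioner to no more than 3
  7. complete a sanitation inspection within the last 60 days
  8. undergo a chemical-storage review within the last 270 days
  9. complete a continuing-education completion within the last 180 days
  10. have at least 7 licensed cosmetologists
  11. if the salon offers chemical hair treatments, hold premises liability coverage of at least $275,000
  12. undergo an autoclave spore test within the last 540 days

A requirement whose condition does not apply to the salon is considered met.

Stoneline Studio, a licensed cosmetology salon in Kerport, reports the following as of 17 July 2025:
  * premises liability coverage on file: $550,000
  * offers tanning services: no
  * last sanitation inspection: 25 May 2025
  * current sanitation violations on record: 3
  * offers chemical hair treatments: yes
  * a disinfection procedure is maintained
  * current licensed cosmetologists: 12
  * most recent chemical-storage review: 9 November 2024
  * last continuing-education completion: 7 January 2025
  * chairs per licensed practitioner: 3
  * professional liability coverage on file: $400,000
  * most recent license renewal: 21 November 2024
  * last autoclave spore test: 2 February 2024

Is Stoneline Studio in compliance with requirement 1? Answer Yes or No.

1. professional liability coverage $400,000 ≥ $350,000 → met

Yes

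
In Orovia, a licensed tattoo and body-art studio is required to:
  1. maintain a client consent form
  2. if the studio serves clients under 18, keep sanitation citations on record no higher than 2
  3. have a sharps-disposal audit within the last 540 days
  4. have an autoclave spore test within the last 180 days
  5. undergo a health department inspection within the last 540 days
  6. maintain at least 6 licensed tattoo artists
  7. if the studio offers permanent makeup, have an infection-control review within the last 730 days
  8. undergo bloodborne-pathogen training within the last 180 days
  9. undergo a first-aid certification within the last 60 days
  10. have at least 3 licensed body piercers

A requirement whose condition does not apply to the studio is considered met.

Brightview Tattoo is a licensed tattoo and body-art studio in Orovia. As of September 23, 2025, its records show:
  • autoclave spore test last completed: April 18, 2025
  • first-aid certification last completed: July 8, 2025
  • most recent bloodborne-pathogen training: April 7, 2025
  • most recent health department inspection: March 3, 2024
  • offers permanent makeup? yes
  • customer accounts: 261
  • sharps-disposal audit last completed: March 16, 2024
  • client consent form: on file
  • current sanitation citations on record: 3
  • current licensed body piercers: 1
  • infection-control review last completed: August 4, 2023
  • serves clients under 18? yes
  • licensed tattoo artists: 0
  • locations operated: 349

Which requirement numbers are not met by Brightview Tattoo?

2, 3, 5, 6, 7, 9, 10

1. client consent form present → met
2. condition 'serves clients under 18' holds; sanitation citations on record 3 > 2 → not met
3. sharps-disposal audit 556 days ago vs limit 540 → not met
4. autoclave spore test 158 days ago vs limit 180 → met
5. health department inspection 569 days ago vs limit 540 → not met
6. licensed tattoo artists 0 < 6 → not met
7. condition 'offers permanent makeup' holds; infection-control review 781 days ago vs limit 730 → not met
8. bloodborne-pathogen training 169 days ago vs limit 180 → met
9. first-aid certification 77 days ago vs limit 60 → not met
10. licensed body piercers 1 < 3 → not met
Not met: 2, 3, 5, 6, 7, 9, 10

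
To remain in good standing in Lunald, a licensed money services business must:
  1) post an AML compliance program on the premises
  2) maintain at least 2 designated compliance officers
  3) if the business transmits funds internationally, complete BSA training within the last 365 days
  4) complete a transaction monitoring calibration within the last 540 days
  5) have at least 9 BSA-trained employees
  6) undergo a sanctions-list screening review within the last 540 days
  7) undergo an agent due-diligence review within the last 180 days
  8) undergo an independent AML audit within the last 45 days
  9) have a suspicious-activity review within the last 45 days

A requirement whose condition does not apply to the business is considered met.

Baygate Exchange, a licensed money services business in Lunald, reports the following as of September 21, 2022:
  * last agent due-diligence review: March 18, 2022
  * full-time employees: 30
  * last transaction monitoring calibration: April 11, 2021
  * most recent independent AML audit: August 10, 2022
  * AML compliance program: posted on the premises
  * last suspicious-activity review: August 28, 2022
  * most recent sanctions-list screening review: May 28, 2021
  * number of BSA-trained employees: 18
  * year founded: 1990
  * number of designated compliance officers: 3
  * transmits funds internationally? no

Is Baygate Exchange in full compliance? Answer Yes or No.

1. AML compliance program present → met
2. designated compliance officers 3 ≥ 2 → met
3. condition 'transmits funds internationally' does not hold → requirement n/a → met
4. transaction monitoring calibration 528 days ago vs limit 540 → met
5. BSA-trained employees 18 ≥ 9 → met
6. sanctions-list screening review 481 days ago vs limit 540 → met
7. agent due-diligence review 187 days ago vs limit 180 → not met
8. independent AML audit 42 days ago vs limit 45 → met
9. suspicious-activity review 24 days ago vs limit 45 → met
Not met: 7

No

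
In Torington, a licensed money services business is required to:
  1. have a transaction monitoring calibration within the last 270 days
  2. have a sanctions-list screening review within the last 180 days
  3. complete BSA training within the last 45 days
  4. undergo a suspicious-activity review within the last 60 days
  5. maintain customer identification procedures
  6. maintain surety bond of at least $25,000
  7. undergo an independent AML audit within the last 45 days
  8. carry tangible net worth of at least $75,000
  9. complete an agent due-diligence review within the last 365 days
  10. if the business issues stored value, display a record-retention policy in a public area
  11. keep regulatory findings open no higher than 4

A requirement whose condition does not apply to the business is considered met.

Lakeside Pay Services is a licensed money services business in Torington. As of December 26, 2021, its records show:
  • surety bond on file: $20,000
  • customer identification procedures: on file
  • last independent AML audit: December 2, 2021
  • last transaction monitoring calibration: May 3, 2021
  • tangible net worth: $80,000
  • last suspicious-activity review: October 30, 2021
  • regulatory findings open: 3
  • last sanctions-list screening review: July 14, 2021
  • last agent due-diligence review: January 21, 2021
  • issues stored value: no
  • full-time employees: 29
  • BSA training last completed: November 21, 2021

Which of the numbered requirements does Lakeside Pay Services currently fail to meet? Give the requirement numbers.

6

1. transaction monitoring calibration 237 days ago vs limit 270 → met
2. sanctions-list screening review 165 days ago vs limit 180 → met
3. BSA training 35 days ago vs limit 45 → met
4. suspicious-activity review 57 days ago vs limit 60 → met
5. customer identification procedures present → met
6. surety bond $20,000 < $25,000 → not met
7. independent AML audit 24 days ago vs limit 45 → met
8. tangible net worth $80,000 ≥ $75,000 → met
9. agent due-diligence review 339 days ago vs limit 365 → met
10. condition 'issues stored value' does not hold → requirement n/a → met
11. regulatory findings open 3 ≤ 4 → met
Not met: 6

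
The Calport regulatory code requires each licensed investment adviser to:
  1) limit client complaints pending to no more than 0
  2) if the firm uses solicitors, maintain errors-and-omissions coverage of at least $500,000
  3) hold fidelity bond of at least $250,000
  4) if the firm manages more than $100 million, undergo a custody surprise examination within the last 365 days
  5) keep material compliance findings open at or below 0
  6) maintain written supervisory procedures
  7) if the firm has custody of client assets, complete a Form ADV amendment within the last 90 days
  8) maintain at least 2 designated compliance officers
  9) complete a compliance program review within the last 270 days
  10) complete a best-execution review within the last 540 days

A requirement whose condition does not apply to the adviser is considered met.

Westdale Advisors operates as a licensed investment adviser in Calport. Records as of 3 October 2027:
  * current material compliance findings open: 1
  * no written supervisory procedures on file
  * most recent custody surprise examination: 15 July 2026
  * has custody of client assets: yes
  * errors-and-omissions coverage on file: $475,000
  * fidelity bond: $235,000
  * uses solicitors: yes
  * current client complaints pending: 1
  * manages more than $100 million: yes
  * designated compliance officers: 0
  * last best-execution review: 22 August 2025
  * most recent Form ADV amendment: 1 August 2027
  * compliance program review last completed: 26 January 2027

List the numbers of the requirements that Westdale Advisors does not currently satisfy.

1, 2, 3, 4, 5, 6, 8, 10

1. client complaints pending 1 > 0 → not met
2. condition 'uses solicitors' holds; errors-and-omissions coverage $475,000 < $500,000 → not met
3. fidelity bond $235,000 < $250,000 → not met
4. condition 'manages more than $100 million' holds; custody surprise examination 445 days ago vs limit 365 → not met
5. material compliance findings open 1 > 0 → not met
6. written supervisory procedures absent → not met
7. condition 'has custody of client assets' holds; Form ADV amendment 63 days ago vs limit 90 → met
8. designated compliance officers 0 < 2 → not met
9. compliance program review 250 days ago vs limit 270 → met
10. best-execution review 772 days ago vs limit 540 → not met
Not met: 1, 2, 3, 4, 5, 6, 8, 10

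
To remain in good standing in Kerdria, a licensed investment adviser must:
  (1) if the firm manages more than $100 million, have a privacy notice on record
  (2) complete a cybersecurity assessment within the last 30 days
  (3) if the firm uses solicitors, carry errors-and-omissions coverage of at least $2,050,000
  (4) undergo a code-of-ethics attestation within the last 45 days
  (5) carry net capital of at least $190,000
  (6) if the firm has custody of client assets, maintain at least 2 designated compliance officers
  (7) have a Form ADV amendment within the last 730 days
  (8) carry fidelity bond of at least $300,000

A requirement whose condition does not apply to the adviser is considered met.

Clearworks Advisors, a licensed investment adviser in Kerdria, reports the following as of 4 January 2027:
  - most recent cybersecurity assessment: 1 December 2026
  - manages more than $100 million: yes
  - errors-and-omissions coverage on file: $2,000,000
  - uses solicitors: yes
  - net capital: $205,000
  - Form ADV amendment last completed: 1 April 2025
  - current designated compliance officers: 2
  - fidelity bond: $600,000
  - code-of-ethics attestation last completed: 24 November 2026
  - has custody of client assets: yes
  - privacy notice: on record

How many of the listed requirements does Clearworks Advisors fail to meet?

2

1. condition 'manages more than $100 million' holds; privacy notice present → met
2. cybersecurity assessment 34 days ago vs limit 30 → not met
3. condition 'uses solicitors' holds; errors-and-omissions coverage $2,000,000 < $2,050,000 → not met
4. code-of-ethics attestation 41 days ago vs limit 45 → met
5. net capital $205,000 ≥ $190,000 → met
6. condition 'has custody of client assets' holds; designated compliance officers 2 ≥ 2 → met
7. Form ADV amendment 643 days ago vs limit 730 → met
8. fidelity bond $600,000 ≥ $300,000 → met
Not met: 2 of 8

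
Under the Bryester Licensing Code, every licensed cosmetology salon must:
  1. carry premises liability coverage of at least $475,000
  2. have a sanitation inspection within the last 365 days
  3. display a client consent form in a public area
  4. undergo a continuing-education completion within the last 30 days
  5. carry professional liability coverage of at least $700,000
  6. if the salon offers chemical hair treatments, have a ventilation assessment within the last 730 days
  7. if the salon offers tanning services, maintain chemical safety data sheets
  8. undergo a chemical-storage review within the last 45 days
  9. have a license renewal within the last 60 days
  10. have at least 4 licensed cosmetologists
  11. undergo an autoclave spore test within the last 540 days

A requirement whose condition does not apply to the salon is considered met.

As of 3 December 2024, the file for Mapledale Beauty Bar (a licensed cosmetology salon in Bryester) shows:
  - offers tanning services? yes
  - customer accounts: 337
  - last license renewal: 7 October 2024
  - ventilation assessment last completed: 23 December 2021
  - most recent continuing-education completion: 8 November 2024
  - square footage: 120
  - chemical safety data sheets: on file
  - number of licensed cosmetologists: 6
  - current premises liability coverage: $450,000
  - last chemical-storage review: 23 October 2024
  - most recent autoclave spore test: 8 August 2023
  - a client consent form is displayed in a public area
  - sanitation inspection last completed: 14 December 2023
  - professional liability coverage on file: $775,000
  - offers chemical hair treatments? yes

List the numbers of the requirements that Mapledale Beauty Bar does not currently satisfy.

1, 6

1. premises liability coverage $450,000 < $475,000 → not met
2. sanitation inspection 355 days ago vs limit 365 → met
3. client consent form present → met
4. continuing-education completion 25 days ago vs limit 30 → met
5. professional liability coverage $775,000 ≥ $700,000 → met
6. condition 'offers chemical hair treatments' holds; ventilation assessment 1076 days ago vs limit 730 → not met
7. condition 'offers tanning services' holds; chemical safety data sheets present → met
8. chemical-storage review 41 days ago vs limit 45 → met
9. license renewal 57 days ago vs limit 60 → met
10. licensed cosmetologists 6 ≥ 4 → met
11. autoclave spore test 483 days ago vs limit 540 → met
Not met: 1, 6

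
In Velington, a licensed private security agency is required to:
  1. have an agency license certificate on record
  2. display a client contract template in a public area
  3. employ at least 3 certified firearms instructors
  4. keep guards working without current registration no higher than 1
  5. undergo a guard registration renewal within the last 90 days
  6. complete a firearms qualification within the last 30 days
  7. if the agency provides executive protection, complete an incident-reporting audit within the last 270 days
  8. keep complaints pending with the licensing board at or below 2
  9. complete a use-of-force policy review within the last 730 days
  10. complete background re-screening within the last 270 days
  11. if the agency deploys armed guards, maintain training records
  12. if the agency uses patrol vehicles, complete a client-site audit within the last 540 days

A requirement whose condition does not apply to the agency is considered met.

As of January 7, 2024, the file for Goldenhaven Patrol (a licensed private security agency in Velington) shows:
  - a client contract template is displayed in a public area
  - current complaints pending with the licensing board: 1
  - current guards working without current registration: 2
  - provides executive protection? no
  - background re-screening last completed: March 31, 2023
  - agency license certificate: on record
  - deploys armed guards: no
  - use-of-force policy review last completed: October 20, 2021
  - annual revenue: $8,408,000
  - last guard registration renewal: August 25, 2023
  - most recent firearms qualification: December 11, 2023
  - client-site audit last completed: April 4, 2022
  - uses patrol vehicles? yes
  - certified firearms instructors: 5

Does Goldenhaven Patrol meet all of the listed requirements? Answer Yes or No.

1. agency license certificate present → met
2. client contract template present → met
3. certified firearms instructors 5 ≥ 3 → met
4. guards working without current registration 2 > 1 → not met
5. guard registration renewal 135 days ago vs limit 90 → not met
6. firearms qualification 27 days ago vs limit 30 → met
7. condition 'provides executive protection' does not hold → requirement n/a → met
8. complaints pending with the licensing board 1 ≤ 2 → met
9. use-of-force policy review 809 days ago vs limit 730 → not met
10. background re-screening 282 days ago vs limit 270 → not met
11. condition 'deploys armed guards' does not hold → requirement n/a → met
12. condition 'uses patrol vehicles' holds; client-site audit 643 days ago vs limit 540 → not met
Not met: 4, 5, 9, 10, 12

No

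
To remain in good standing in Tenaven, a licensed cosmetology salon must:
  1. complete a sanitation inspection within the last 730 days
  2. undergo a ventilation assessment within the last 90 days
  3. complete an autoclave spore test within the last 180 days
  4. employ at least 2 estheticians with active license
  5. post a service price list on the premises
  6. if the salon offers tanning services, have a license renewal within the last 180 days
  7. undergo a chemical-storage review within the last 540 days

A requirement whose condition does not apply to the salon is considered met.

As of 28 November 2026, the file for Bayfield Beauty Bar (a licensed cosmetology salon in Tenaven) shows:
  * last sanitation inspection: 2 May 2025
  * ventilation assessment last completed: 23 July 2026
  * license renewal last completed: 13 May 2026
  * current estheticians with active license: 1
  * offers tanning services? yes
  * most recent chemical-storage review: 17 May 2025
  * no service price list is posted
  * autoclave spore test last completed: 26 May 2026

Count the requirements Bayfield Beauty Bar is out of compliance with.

6

1. sanitation inspection 575 days ago vs limit 730 → met
2. ventilation assessment 128 days ago vs limit 90 → not met
3. autoclave spore test 186 days ago vs limit 180 → not met
4. estheticians with active license 1 < 2 → not met
5. service price list absent → not met
6. condition 'offers tanning services' holds; license renewal 199 days ago vs limit 180 → not met
7. chemical-storage review 560 days ago vs limit 540 → not met
Not met: 6 of 7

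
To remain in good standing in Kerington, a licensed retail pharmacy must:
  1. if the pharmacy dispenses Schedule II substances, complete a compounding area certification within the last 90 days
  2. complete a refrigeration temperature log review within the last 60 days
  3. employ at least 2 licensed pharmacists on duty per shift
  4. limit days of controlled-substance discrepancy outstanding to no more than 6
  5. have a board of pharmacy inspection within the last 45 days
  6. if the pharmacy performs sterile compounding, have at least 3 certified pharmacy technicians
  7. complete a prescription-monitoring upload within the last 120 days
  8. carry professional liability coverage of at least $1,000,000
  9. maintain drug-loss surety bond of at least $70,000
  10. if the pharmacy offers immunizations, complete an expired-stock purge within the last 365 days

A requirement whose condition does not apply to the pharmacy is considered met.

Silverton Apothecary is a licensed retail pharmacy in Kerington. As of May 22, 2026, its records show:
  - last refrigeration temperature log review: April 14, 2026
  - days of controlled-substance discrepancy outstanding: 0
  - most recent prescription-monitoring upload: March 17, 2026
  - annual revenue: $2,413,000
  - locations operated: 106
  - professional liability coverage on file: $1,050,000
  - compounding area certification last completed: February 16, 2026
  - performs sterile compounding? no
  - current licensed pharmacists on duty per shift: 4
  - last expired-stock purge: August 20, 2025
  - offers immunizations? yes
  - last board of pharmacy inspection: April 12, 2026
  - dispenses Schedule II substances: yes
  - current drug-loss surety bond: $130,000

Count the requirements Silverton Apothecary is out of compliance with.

1. condition 'dispenses Schedule II substances' holds; compounding area certification 95 days ago vs limit 90 → not met
2. refrigeration temperature log review 38 days ago vs limit 60 → met
3. licensed pharmacists on duty per shift 4 ≥ 2 → met
4. days of controlled-substance discrepancy outstanding 0 ≤ 6 → met
5. board of pharmacy inspection 40 days ago vs limit 45 → met
6. condition 'performs sterile compounding' does not hold → requirement n/a → met
7. prescription-monitoring upload 66 days ago vs limit 120 → met
8. professional liability coverage $1,050,000 ≥ $1,000,000 → met
9. drug-loss surety bond $130,000 ≥ $70,000 → met
10. condition 'offers immunizations' holds; expired-stock purge 275 days ago vs limit 365 → met
Not met: 1 of 10

1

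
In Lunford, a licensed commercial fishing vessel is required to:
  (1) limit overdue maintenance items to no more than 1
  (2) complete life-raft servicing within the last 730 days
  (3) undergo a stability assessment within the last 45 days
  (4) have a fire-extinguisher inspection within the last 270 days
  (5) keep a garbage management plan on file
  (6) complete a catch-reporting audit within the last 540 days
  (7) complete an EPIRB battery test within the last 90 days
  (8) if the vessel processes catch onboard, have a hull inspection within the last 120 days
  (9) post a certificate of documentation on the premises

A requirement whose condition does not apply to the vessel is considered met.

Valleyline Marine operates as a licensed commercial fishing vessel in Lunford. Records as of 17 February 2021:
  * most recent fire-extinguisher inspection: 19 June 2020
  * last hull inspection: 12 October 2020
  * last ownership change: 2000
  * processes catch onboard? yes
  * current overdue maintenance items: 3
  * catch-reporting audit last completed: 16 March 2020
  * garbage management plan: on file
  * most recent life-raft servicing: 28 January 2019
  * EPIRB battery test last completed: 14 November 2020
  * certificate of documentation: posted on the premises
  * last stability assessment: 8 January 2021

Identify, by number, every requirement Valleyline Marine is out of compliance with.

1. overdue maintenance items 3 > 1 → not met
2. life-raft servicing 751 days ago vs limit 730 → not met
3. stability assessment 40 days ago vs limit 45 → met
4. fire-extinguisher inspection 243 days ago vs limit 270 → met
5. garbage management plan present → met
6. catch-reporting audit 338 days ago vs limit 540 → met
7. EPIRB battery test 95 days ago vs limit 90 → not met
8. condition 'processes catch onboard' holds; hull inspection 128 days ago vs limit 120 → not met
9. certificate of documentation present → met
Not met: 1, 2, 7, 8

1, 2, 7, 8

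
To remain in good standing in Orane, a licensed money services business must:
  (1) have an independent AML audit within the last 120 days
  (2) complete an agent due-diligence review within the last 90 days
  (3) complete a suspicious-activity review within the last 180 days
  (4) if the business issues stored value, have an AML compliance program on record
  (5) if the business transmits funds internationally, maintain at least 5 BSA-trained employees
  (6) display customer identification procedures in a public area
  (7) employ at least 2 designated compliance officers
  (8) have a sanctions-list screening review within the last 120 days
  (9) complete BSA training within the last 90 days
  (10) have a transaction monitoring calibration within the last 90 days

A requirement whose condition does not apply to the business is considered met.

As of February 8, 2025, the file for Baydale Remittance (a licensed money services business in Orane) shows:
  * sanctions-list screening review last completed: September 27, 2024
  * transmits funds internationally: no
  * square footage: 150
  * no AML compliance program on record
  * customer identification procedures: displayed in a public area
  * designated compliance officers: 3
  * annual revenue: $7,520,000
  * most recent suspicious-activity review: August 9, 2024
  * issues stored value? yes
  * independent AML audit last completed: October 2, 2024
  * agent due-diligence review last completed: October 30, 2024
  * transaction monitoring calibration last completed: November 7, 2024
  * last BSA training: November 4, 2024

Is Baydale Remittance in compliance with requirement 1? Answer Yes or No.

1. independent AML audit 129 days ago vs limit 120 → not met

No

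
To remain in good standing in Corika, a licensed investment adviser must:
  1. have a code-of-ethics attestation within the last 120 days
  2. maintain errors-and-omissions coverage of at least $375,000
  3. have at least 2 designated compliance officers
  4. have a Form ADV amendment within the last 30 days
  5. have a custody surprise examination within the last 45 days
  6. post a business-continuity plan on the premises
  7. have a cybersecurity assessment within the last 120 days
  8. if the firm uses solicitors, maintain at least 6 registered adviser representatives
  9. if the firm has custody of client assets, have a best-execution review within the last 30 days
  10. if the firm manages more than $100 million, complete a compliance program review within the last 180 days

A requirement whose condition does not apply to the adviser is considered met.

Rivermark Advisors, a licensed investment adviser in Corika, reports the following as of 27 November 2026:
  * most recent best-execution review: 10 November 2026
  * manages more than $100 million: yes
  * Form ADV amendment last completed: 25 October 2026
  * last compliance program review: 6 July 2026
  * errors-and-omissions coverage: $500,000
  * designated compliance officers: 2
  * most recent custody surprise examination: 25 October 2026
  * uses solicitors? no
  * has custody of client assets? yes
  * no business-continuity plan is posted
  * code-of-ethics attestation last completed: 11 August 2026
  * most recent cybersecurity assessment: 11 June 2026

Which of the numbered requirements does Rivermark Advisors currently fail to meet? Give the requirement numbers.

4, 6, 7

1. code-of-ethics attestation 108 days ago vs limit 120 → met
2. errors-and-omissions coverage $500,000 ≥ $375,000 → met
3. designated compliance officers 2 ≥ 2 → met
4. Form ADV amendment 33 days ago vs limit 30 → not met
5. custody surprise examination 33 days ago vs limit 45 → met
6. business-continuity plan absent → not met
7. cybersecurity assessment 169 days ago vs limit 120 → not met
8. condition 'uses solicitors' does not hold → requirement n/a → met
9. condition 'has custody of client assets' holds; best-execution review 17 days ago vs limit 30 → met
10. condition 'manages more than $100 million' holds; compliance program review 144 days ago vs limit 180 → met
Not met: 4, 6, 7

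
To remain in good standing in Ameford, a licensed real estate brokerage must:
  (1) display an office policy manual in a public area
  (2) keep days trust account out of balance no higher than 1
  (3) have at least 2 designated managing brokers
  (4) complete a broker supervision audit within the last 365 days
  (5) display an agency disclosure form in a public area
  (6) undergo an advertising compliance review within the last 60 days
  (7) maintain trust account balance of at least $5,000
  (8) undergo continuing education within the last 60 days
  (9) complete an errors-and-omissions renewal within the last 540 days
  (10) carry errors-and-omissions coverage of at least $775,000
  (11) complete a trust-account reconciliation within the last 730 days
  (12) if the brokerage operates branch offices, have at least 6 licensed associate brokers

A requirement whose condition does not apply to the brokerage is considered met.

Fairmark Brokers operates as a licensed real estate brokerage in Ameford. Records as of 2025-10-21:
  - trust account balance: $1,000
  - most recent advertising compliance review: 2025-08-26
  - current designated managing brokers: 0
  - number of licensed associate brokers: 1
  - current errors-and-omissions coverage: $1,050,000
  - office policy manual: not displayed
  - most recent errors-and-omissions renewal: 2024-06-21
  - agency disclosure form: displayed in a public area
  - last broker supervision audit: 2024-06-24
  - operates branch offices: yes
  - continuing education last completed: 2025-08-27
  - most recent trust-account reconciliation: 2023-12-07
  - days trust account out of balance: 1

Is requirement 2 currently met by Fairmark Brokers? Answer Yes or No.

2. days trust account out of balance 1 ≤ 1 → met

Yes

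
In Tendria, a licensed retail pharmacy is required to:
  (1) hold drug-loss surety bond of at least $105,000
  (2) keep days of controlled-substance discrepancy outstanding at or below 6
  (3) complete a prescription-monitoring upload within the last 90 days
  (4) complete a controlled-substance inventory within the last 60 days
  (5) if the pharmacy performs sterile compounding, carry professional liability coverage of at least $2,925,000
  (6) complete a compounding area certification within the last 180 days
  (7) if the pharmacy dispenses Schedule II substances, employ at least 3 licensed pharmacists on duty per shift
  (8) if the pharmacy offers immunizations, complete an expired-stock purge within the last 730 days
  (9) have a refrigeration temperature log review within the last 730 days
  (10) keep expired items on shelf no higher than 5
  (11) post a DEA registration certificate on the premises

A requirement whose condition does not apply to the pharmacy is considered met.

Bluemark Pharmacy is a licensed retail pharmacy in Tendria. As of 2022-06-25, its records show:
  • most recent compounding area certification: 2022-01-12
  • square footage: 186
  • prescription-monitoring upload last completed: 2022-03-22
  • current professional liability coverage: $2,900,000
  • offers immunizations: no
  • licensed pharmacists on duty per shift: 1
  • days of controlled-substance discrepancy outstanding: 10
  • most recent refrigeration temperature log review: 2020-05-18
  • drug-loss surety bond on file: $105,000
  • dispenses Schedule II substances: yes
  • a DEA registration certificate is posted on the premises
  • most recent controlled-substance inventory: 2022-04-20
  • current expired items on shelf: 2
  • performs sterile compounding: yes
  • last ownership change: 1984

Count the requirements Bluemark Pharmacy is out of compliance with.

1. drug-loss surety bond $105,000 ≥ $105,000 → met
2. days of controlled-substance discrepancy outstanding 10 > 6 → not met
3. prescription-monitoring upload 95 days ago vs limit 90 → not met
4. controlled-substance inventory 66 days ago vs limit 60 → not met
5. condition 'performs sterile compounding' holds; professional liability coverage $2,900,000 < $2,925,000 → not met
6. compounding area certification 164 days ago vs limit 180 → met
7. condition 'dispenses Schedule II substances' holds; licensed pharmacists on duty per shift 1 < 3 → not met
8. condition 'offers immunizations' does not hold → requirement n/a → met
9. refrigeration temperature log review 768 days ago vs limit 730 → not met
10. expired items on shelf 2 ≤ 5 → met
11. DEA registration certificate present → met
Not met: 6 of 11

6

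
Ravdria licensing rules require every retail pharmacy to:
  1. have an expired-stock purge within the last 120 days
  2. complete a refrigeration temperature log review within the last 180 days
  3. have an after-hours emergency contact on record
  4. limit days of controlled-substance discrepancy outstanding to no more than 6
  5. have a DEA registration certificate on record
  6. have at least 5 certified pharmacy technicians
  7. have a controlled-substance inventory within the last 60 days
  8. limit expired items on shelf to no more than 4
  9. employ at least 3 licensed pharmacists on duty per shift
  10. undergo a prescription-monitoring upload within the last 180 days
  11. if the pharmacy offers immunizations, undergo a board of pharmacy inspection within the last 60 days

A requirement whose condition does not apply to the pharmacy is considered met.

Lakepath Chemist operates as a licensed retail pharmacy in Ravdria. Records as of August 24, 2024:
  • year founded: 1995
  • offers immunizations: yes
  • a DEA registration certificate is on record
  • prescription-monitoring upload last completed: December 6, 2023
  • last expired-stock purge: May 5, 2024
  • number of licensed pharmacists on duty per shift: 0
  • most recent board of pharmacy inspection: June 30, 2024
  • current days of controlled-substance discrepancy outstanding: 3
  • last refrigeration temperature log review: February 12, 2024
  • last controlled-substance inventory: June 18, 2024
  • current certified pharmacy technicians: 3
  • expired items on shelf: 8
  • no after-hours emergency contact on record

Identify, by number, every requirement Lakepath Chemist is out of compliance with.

2, 3, 6, 7, 8, 9, 10

1. expired-stock purge 111 days ago vs limit 120 → met
2. refrigeration temperature log review 194 days ago vs limit 180 → not met
3. after-hours emergency contact absent → not met
4. days of controlled-substance discrepancy outstanding 3 ≤ 6 → met
5. DEA registration certificate present → met
6. certified pharmacy technicians 3 < 5 → not met
7. controlled-substance inventory 67 days ago vs limit 60 → not met
8. expired items on shelf 8 > 4 → not met
9. licensed pharmacists on duty per shift 0 < 3 → not met
10. prescription-monitoring upload 262 days ago vs limit 180 → not met
11. condition 'offers immunizations' holds; board of pharmacy inspection 55 days ago vs limit 60 → met
Not met: 2, 3, 6, 7, 8, 9, 10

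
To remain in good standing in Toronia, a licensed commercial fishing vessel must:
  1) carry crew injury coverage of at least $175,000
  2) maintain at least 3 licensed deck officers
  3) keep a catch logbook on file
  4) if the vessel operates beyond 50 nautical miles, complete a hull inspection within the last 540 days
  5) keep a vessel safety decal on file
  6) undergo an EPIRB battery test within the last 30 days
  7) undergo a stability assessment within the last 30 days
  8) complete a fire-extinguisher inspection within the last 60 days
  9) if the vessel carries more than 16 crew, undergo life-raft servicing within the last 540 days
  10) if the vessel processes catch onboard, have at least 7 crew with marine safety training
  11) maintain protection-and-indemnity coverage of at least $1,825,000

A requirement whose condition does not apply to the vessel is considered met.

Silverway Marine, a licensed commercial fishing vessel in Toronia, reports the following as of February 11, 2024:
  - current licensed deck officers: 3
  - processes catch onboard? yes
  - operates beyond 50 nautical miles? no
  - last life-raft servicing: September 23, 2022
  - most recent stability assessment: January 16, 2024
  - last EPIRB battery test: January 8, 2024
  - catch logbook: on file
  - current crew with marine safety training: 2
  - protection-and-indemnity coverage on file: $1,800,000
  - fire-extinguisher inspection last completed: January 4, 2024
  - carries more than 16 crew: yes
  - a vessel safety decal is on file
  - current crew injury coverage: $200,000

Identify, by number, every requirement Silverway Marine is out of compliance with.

6, 10, 11

1. crew injury coverage $200,000 ≥ $175,000 → met
2. licensed deck officers 3 ≥ 3 → met
3. catch logbook present → met
4. condition 'operates beyond 50 nautical miles' does not hold → requirement n/a → met
5. vessel safety decal present → met
6. EPIRB battery test 34 days ago vs limit 30 → not met
7. stability assessment 26 days ago vs limit 30 → met
8. fire-extinguisher inspection 38 days ago vs limit 60 → met
9. condition 'carries more than 16 crew' holds; life-raft servicing 506 days ago vs limit 540 → met
10. condition 'processes catch onboard' holds; crew with marine safety training 2 < 7 → not met
11. protection-and-indemnity coverage $1,800,000 < $1,825,000 → not met
Not met: 6, 10, 11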